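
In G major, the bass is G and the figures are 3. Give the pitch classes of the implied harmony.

The written figures 3 are shorthand for 5/3: the 5 is implied.
A third above G in this key is B.
A fifth above G in this key is D.
Together with the bass G, this spells G major in root position.

G, B, D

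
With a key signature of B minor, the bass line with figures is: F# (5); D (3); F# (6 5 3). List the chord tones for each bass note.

F#, A, C# | D, F#, A | F#, A, C#, D

F# (5/3): F#, A, C#.
D (5/3): D, F#, A.
F# (6/5/3): F#, A, C#, D.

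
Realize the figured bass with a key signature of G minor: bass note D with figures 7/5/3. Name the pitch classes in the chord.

D, F, A, C

A third above D in this key is F.
A fifth above D in this key is A.
A seventh above D in this key is C.
Together with the bass D, this spells D minor seventh in root position.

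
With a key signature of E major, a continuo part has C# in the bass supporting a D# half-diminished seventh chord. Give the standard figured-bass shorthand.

C# is the seventh of D# half-diminished seventh, so the chord is in third inversion.
A seventh chord in third inversion is figured 6/4/2, conventionally abbreviated 4/2.

4/2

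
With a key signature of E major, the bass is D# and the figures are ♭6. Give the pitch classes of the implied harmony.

The written figures ♭6 are shorthand for 6/3: the 3 is implied.
A third above D# in this key is F#.
A sixth above D# in this key is B, lowered to Bb by the flat.

D#, F#, Bb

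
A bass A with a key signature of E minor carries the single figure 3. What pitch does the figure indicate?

C

Counting 2 letter steps above A lands on C; in E minor, that letter is C.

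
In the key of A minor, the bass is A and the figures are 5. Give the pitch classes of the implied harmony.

A, C, E

The written figures 5 are shorthand for 5/3: the 3 is implied.
A third above A in this key is C.
A fifth above A in this key is E.
Together with the bass A, this spells A minor in root position.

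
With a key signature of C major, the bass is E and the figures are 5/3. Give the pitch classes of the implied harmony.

A third above E in this key is G.
A fifth above E in this key is B.
Together with the bass E, this spells E minor in root position.

E, G, B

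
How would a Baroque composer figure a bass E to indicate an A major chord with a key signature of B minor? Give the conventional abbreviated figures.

E is the fifth of A major, so the chord is in second inversion.
A triad in second inversion is figured 6/4, conventionally abbreviated 6/4.

6/4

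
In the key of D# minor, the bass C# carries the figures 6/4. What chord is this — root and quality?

F# major

The figures 6/4 indicate a triad in second inversion.
In second inversion the root lies a fourth above the bass: a fourth above C# in D# minor is F#.
The chord tones are C#, F#, A#, giving F# major.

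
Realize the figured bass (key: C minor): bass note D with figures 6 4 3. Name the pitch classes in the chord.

A third above D in this key is F.
A fourth above D in this key is G.
A sixth above D in this key is Bb.
Together with the bass D, this spells G minor seventh in second inversion.

D, F, G, Bb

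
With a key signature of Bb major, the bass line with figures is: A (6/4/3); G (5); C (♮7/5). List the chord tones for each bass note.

A (6/4/3): A, C, D, F.
G (5/3): G, Bb, D.
C (♮7/5/3): C, Eb, G, B.

A, C, D, F | G, Bb, D | C, Eb, G, B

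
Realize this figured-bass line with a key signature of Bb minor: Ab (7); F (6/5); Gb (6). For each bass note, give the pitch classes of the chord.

Ab (7/5/3): Ab, C, Eb, Gb.
F (6/5/3): F, Ab, C, Db.
Gb (6/3): Gb, Bb, Eb.

Ab, C, Eb, Gb | F, Ab, C, Db | Gb, Bb, Eb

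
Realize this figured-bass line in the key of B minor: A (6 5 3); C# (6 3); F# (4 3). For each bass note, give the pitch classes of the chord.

A (6/5/3): A, C#, E, F#.
C# (6/3): C#, E, A.
F# (6/4/3): F#, A, B, D.

A, C#, E, F# | C#, E, A | F#, A, B, D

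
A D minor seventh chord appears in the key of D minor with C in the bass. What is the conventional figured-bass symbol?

4/2

C is the seventh of D minor seventh, so the chord is in third inversion.
A seventh chord in third inversion is figured 6/4/2, conventionally abbreviated 4/2.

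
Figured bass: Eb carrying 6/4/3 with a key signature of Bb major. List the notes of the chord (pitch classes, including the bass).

Eb, G, A, C

A third above Eb in this key is G.
A fourth above Eb in this key is A.
A sixth above Eb in this key is C.
Together with the bass Eb, this spells A half-diminished seventh in second inversion.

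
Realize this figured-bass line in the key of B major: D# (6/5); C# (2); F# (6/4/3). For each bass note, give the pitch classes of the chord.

D# (6/5/3): D#, F#, A#, B.
C# (6/4/2): C#, D#, F#, A#.
F# (6/4/3): F#, A#, B, D#.

D#, F#, A#, B | C#, D#, F#, A# | F#, A#, B, D#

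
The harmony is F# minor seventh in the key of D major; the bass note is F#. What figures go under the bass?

7

F# is the root of F# minor seventh, so the chord is in root position.
A seventh chord in root position is figured 7/5/3, conventionally abbreviated 7.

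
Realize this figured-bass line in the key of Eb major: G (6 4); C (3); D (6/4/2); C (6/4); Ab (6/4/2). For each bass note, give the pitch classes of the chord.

G, C, Eb | C, Eb, G | D, Eb, G, Bb | C, F, Ab | Ab, Bb, D, F

G (6/4): G, C, Eb.
C (5/3): C, Eb, G.
D (6/4/2): D, Eb, G, Bb.
C (6/4): C, F, Ab.
Ab (6/4/2): Ab, Bb, D, F.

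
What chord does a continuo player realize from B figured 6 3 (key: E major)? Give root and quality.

The figures 6 3 indicate a triad in first inversion.
In first inversion the root lies a sixth above the bass: a sixth above B in E major is G#.
The chord tones are B, D#, G#, giving G# minor.

G# minor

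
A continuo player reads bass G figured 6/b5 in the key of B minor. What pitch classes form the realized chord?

G, B, Db, E

The written figures 6/b5 are shorthand for 6/5/3: the 3 is implied.
A third above G in this key is B.
A fifth above G in this key is D, lowered to Db by the flat.
A sixth above G in this key is E.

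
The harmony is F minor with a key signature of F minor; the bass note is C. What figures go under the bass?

C is the fifth of F minor, so the chord is in second inversion.
A triad in second inversion is figured 6/4, conventionally abbreviated 6/4.

6/4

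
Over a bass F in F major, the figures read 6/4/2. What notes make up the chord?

A second above F in this key is G.
A fourth above F in this key is Bb.
A sixth above F in this key is D.
Together with the bass F, this spells G minor seventh in third inversion.

F, G, Bb, D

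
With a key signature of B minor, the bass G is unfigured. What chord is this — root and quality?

An unfigured bass indicates a triad in root position.
In root position the bass is the root, so the root is G.
The chord tones are G, B, D, giving G major.

G major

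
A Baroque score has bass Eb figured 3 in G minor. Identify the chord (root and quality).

The figures 3 indicate a triad in root position.
In root position the bass is the root, so the root is Eb.
The chord tones are Eb, G, Bb, giving Eb major.

Eb major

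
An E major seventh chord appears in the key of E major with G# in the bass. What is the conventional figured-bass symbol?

G# is the third of E major seventh, so the chord is in first inversion.
A seventh chord in first inversion is figured 6/5/3, conventionally abbreviated 6/5.

6/5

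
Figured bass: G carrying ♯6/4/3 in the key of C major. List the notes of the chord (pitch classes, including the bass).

A third above G in this key is B.
A fourth above G in this key is C.
A sixth above G in this key is E, raised to E# by the sharp.

G, B, C, E#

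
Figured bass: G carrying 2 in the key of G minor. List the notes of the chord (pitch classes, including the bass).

The written figures 2 are shorthand for 6/4/2: the 6/4 are implied.
A second above G in this key is A.
A fourth above G in this key is C.
A sixth above G in this key is Eb.
Together with the bass G, this spells A half-diminished seventh in third inversion.

G, A, C, Eb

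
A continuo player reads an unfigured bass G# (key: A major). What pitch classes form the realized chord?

An unfigured bass implies 5/3.
A third above G# in this key is B.
A fifth above G# in this key is D.
Together with the bass G#, this spells G# diminished in root position.

G#, B, D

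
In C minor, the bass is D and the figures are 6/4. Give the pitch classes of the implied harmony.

D, G, Bb

A fourth above D in this key is G.
A sixth above D in this key is Bb.
Together with the bass D, this spells G minor in second inversion.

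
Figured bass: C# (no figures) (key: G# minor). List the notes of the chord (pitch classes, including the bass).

C#, E, G#

An unfigured bass implies 5/3.
A third above C# in this key is E.
A fifth above C# in this key is G#.
Together with the bass C#, this spells C# minor in root position.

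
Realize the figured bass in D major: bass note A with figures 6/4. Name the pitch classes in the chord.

A fourth above A in this key is D.
A sixth above A in this key is F#.
Together with the bass A, this spells D major in second inversion.

A, D, F#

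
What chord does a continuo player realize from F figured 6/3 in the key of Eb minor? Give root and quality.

The figures 6/3 indicate a triad in first inversion.
In first inversion the root lies a sixth above the bass: a sixth above F in Eb minor is Db.
The chord tones are F, Ab, Db, giving Db major.

Db major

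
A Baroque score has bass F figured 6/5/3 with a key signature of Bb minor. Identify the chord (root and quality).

Db major seventh

The figures 6/5/3 indicate a seventh chord in first inversion.
In first inversion the root lies a sixth above the bass: a sixth above F in Bb minor is Db.
The chord tones are F, Ab, C, Db, giving Db major seventh.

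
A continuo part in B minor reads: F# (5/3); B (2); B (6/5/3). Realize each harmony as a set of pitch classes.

F# (5/3): F#, A, C#.
B (6/4/2): B, C#, E, G.
B (6/5/3): B, D, F#, G.

F#, A, C# | B, C#, E, G | B, D, F#, G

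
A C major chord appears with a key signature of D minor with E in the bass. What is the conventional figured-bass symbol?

6

E is the third of C major, so the chord is in first inversion.
A triad in first inversion is figured 6/3, conventionally abbreviated 6.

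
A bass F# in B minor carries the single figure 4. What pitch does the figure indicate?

B

Counting 3 letter steps above F# lands on B; in B minor, that letter is B.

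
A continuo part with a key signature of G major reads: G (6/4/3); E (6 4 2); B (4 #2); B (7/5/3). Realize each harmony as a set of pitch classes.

G, B, C, E | E, F#, A, C | B, C#, E, G | B, D, F#, A

G (6/4/3): G, B, C, E.
E (6/4/2): E, F#, A, C.
B (6/4/#2): B, C#, E, G.
B (7/5/3): B, D, F#, A.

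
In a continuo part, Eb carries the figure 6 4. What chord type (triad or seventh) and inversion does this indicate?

Intervals of 6/4 above the bass form a triad; the bass is the fifth, so this is second inversion.

triad, second inversion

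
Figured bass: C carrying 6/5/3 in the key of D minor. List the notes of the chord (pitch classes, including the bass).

C, E, G, A

A third above C in this key is E.
A fifth above C in this key is G.
A sixth above C in this key is A.
Together with the bass C, this spells A minor seventh in first inversion.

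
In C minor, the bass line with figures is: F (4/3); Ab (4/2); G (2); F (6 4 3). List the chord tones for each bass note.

F, Ab, Bb, D | Ab, Bb, D, F | G, Ab, C, Eb | F, Ab, Bb, D

F (6/4/3): F, Ab, Bb, D.
Ab (6/4/2): Ab, Bb, D, F.
G (6/4/2): G, Ab, C, Eb.
F (6/4/3): F, Ab, Bb, D.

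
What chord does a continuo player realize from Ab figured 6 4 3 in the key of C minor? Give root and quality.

D half-diminished seventh

The figures 6 4 3 indicate a seventh chord in second inversion.
In second inversion the root lies a fourth above the bass: a fourth above Ab in C minor is D.
The chord tones are Ab, C, D, F, giving D half-diminished seventh.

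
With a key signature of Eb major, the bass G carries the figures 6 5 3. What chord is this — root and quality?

The figures 6 5 3 indicate a seventh chord in first inversion.
In first inversion the root lies a sixth above the bass: a sixth above G in Eb major is Eb.
The chord tones are G, Bb, D, Eb, giving Eb major seventh.

Eb major seventh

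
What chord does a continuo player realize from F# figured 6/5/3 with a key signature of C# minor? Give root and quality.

The figures 6/5/3 indicate a seventh chord in first inversion.
In first inversion the root lies a sixth above the bass: a sixth above F# in C# minor is D#.
The chord tones are F#, A, C#, D#, giving D# half-diminished seventh.

D# half-diminished seventh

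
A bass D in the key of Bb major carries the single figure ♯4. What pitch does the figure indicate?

Counting 3 letter steps above D lands on G; in Bb major, that letter is G.
The #4 figure raises it a semitone, giving G#.

G#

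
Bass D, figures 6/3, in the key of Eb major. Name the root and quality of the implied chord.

The figures 6/3 indicate a triad in first inversion.
In first inversion the root lies a sixth above the bass: a sixth above D in Eb major is Bb.
The chord tones are D, F, Bb, giving Bb major.

Bb major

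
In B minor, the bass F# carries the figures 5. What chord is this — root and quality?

The figures 5 indicate a triad in root position.
In root position the bass is the root, so the root is F#.
The chord tones are F#, A, C#, giving F# minor.

F# minor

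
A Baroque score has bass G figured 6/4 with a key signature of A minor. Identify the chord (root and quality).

C major

The figures 6/4 indicate a triad in second inversion.
In second inversion the root lies a fourth above the bass: a fourth above G in A minor is C.
The chord tones are G, C, E, giving C major.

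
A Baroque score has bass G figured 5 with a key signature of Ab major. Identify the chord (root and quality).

G diminished

The figures 5 indicate a triad in root position.
In root position the bass is the root, so the root is G.
The chord tones are G, Bb, Db, giving G diminished.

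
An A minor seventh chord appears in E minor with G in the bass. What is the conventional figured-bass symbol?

G is the seventh of A minor seventh, so the chord is in third inversion.
A seventh chord in third inversion is figured 6/4/2, conventionally abbreviated 4/2.

4/2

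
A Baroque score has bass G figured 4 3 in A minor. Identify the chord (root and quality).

The figures 4 3 indicate a seventh chord in second inversion.
In second inversion the root lies a fourth above the bass: a fourth above G in A minor is C.
The chord tones are G, B, C, E, giving C major seventh.

C major seventh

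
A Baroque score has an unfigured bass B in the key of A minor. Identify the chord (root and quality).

An unfigured bass indicates a triad in root position.
In root position the bass is the root, so the root is B.
The chord tones are B, D, F, giving B diminished.

B diminished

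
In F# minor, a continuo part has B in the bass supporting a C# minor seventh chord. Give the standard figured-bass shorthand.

B is the seventh of C# minor seventh, so the chord is in third inversion.
A seventh chord in third inversion is figured 6/4/2, conventionally abbreviated 4/2.

4/2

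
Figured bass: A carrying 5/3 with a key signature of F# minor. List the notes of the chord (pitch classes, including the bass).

A, C#, E

A third above A in this key is C#.
A fifth above A in this key is E.
Together with the bass A, this spells A major in root position.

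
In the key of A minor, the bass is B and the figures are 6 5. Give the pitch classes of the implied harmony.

B, D, F, G

The written figures 6 5 are shorthand for 6/5/3: the 3 is implied.
A third above B in this key is D.
A fifth above B in this key is F.
A sixth above B in this key is G.
Together with the bass B, this spells G dominant seventh in first inversion.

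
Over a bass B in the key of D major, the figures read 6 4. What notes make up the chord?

B, E, G

A fourth above B in this key is E.
A sixth above B in this key is G.
Together with the bass B, this spells E minor in second inversion.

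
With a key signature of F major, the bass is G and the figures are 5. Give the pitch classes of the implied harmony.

G, Bb, D

The written figures 5 are shorthand for 5/3: the 3 is implied.
A third above G in this key is Bb.
A fifth above G in this key is D.
Together with the bass G, this spells G minor in root position.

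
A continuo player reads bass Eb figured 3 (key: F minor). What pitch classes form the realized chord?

The written figures 3 are shorthand for 5/3: the 5 is implied.
A third above Eb in this key is G.
A fifth above Eb in this key is Bb.
Together with the bass Eb, this spells Eb major in root position.

Eb, G, Bb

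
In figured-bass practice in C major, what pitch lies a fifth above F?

C

Counting 4 letter steps above F lands on C; in C major, that letter is C.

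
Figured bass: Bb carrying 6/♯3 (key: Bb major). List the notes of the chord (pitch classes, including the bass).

A third above Bb in this key is D, raised to D# by the sharp.
A sixth above Bb in this key is G.

Bb, D#, G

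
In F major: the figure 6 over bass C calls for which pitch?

Counting 5 letter steps above C lands on A; in F major, that letter is A.

A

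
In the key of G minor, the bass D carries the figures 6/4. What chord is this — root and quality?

The figures 6/4 indicate a triad in second inversion.
In second inversion the root lies a fourth above the bass: a fourth above D in G minor is G.
The chord tones are D, G, Bb, giving G minor.

G minor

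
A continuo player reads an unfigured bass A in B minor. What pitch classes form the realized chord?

A, C#, E

An unfigured bass implies 5/3.
A third above A in this key is C#.
A fifth above A in this key is E.
Together with the bass A, this spells A major in root position.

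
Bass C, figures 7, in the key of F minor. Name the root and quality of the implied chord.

C minor seventh

The figures 7 indicate a seventh chord in root position.
In root position the bass is the root, so the root is C.
The chord tones are C, Eb, G, Bb, giving C minor seventh.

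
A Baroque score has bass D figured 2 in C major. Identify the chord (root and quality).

E minor seventh

The figures 2 indicate a seventh chord in third inversion.
In third inversion the root lies a second above the bass: a second above D in C major is E.
The chord tones are D, E, G, B, giving E minor seventh.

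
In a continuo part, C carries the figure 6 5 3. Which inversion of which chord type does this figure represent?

Intervals of 6/5/3 above the bass form a seventh chord; the bass is the third, so this is first inversion.

seventh chord, first inversion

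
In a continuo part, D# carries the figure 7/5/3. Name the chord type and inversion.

Intervals of 7/5/3 above the bass form a seventh chord; the bass is the root, so this is root position.

seventh chord, root position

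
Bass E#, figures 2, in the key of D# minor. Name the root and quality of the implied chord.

F# major seventh

The figures 2 indicate a seventh chord in third inversion.
In third inversion the root lies a second above the bass: a second above E# in D# minor is F#.
The chord tones are E#, F#, A#, C#, giving F# major seventh.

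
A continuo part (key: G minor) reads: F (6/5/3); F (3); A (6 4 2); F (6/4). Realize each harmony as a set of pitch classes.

F (6/5/3): F, A, C, D.
F (5/3): F, A, C.
A (6/4/2): A, Bb, D, F.
F (6/4): F, Bb, D.

F, A, C, D | F, A, C | A, Bb, D, F | F, Bb, D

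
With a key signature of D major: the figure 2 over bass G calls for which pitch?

A

Counting 1 letter step above G lands on A; in D major, that letter is A.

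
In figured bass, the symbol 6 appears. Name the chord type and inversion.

triad, first inversion

6 is shorthand for 6/3.
Intervals of 6/3 above the bass form a triad; the bass is the third, so this is first inversion.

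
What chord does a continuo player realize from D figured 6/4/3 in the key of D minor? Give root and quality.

G minor seventh

The figures 6/4/3 indicate a seventh chord in second inversion.
In second inversion the root lies a fourth above the bass: a fourth above D in D minor is G.
The chord tones are D, F, G, Bb, giving G minor seventh.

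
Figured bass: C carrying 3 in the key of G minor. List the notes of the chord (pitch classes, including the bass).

The written figures 3 are shorthand for 5/3: the 5 is implied.
A third above C in this key is Eb.
A fifth above C in this key is G.
Together with the bass C, this spells C minor in root position.

C, Eb, G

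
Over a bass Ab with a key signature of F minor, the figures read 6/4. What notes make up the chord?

A fourth above Ab in this key is Db.
A sixth above Ab in this key is F.
Together with the bass Ab, this spells Db major in second inversion.

Ab, Db, F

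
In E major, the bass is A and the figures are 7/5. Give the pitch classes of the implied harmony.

A, C#, E, G#

The written figures 7/5 are shorthand for 7/5/3: the 3 is implied.
A third above A in this key is C#.
A fifth above A in this key is E.
A seventh above A in this key is G#.
Together with the bass A, this spells A major seventh in root position.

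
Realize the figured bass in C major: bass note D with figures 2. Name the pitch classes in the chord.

D, E, G, B

The written figures 2 are shorthand for 6/4/2: the 6/4 are implied.
A second above D in this key is E.
A fourth above D in this key is G.
A sixth above D in this key is B.
Together with the bass D, this spells E minor seventh in third inversion.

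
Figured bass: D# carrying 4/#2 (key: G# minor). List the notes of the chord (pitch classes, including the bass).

The written figures 4/#2 are shorthand for 6/4/2: the 6 is implied.
A second above D# in this key is E, raised to E# by the sharp.
A fourth above D# in this key is G#.
A sixth above D# in this key is B.
Together with the bass D#, this spells E# half-diminished seventh in third inversion.

D#, E#, G#, B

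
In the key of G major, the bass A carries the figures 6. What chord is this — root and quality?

The figures 6 indicate a triad in first inversion.
In first inversion the root lies a sixth above the bass: a sixth above A in G major is F#.
The chord tones are A, C, F#, giving F# diminished.

F# diminished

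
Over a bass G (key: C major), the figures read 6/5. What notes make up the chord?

The written figures 6/5 are shorthand for 6/5/3: the 3 is implied.
A third above G in this key is B.
A fifth above G in this key is D.
A sixth above G in this key is E.
Together with the bass G, this spells E minor seventh in first inversion.

G, B, D, E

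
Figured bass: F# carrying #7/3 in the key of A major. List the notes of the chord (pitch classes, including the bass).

The written figures #7/3 are shorthand for 7/5/3: the 5 is implied.
A third above F# in this key is A.
A fifth above F# in this key is C#.
A seventh above F# in this key is E, raised to E# by the sharp.
Together with the bass F#, this spells F# minor-major seventh in root position.

F#, A, C#, E#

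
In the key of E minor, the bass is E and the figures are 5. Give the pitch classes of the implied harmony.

E, G, B

The written figures 5 are shorthand for 5/3: the 3 is implied.
A third above E in this key is G.
A fifth above E in this key is B.
Together with the bass E, this spells E minor in root position.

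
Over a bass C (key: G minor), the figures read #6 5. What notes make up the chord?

The written figures #6 5 are shorthand for 6/5/3: the 3 is implied.
A third above C in this key is Eb.
A fifth above C in this key is G.
A sixth above C in this key is A, raised to A# by the sharp.

C, Eb, G, A#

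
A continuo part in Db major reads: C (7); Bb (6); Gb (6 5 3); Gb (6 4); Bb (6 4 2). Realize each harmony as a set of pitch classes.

C, Eb, Gb, Bb | Bb, Db, Gb | Gb, Bb, Db, Eb | Gb, C, Eb | Bb, C, Eb, Gb

C (7/5/3): C, Eb, Gb, Bb.
Bb (6/3): Bb, Db, Gb.
Gb (6/5/3): Gb, Bb, Db, Eb.
Gb (6/4): Gb, C, Eb.
Bb (6/4/2): Bb, C, Eb, Gb.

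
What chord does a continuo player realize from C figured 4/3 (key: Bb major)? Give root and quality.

F dominant seventh

The figures 4/3 indicate a seventh chord in second inversion.
In second inversion the root lies a fourth above the bass: a fourth above C in Bb major is F.
The chord tones are C, Eb, F, A, giving F dominant seventh.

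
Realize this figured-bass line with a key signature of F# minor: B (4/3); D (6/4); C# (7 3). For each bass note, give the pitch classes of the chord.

B (6/4/3): B, D, E, G#.
D (6/4): D, G#, B.
C# (7/5/3): C#, E, G#, B.

B, D, E, G# | D, G#, B | C#, E, G#, B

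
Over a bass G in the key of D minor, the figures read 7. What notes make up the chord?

G, Bb, D, F

The written figures 7 are shorthand for 7/5/3: the 5/3 are implied.
A third above G in this key is Bb.
A fifth above G in this key is D.
A seventh above G in this key is F.
Together with the bass G, this spells G minor seventh in root position.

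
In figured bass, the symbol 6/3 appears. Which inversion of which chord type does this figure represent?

Intervals of 6/3 above the bass form a triad; the bass is the third, so this is first inversion.

triad, first inversion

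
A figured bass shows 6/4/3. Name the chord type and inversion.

seventh chord, second inversion

Intervals of 6/4/3 above the bass form a seventh chord; the bass is the fifth, so this is second inversion.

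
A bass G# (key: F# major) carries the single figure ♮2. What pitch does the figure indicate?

A

Counting 1 letter step above G# lands on A; in F# major, that letter is A#.
The ♮2 figure makes it natural, giving A.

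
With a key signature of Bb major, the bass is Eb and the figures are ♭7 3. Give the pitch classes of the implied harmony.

Eb, G, Bb, Db

The written figures ♭7 3 are shorthand for 7/5/3: the 5 is implied.
A third above Eb in this key is G.
A fifth above Eb in this key is Bb.
A seventh above Eb in this key is D, lowered to Db by the flat.
Together with the bass Eb, this spells Eb dominant seventh in root position.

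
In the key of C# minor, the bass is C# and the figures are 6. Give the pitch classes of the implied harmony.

C#, E, A

The written figures 6 are shorthand for 6/3: the 3 is implied.
A third above C# in this key is E.
A sixth above C# in this key is A.
Together with the bass C#, this spells A major in first inversion.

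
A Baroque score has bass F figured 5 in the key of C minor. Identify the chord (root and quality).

F minor

The figures 5 indicate a triad in root position.
In root position the bass is the root, so the root is F.
The chord tones are F, Ab, C, giving F minor.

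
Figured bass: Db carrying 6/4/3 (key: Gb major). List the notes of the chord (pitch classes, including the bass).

A third above Db in this key is F.
A fourth above Db in this key is Gb.
A sixth above Db in this key is Bb.
Together with the bass Db, this spells Gb major seventh in second inversion.

Db, F, Gb, Bb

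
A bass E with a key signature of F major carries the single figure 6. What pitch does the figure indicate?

C

Counting 5 letter steps above E lands on C; in F major, that letter is C.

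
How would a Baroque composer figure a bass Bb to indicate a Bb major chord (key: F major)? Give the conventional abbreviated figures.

no figures

Bb is the root of Bb major, so the chord is in root position.
A triad in root position is figured 5/3, conventionally abbreviated (no figures — root-position triad).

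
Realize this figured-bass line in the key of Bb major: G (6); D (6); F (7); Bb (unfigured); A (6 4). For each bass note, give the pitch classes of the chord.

G, Bb, Eb | D, F, Bb | F, A, C, Eb | Bb, D, F | A, D, F

G (6/3): G, Bb, Eb.
D (6/3): D, F, Bb.
F (7/5/3): F, A, C, Eb.
Bb (5/3): Bb, D, F.
A (6/4): A, D, F.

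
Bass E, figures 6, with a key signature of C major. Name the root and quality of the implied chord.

C major

The figures 6 indicate a triad in first inversion.
In first inversion the root lies a sixth above the bass: a sixth above E in C major is C.
The chord tones are E, G, C, giving C major.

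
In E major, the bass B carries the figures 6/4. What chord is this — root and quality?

The figures 6/4 indicate a triad in second inversion.
In second inversion the root lies a fourth above the bass: a fourth above B in E major is E.
The chord tones are B, E, G#, giving E major.

E major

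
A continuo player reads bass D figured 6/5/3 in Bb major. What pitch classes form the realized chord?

A third above D in this key is F.
A fifth above D in this key is A.
A sixth above D in this key is Bb.
Together with the bass D, this spells Bb major seventh in first inversion.

D, F, A, Bb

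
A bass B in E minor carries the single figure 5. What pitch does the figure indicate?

F#

Counting 4 letter steps above B lands on F; in E minor, that letter is F#.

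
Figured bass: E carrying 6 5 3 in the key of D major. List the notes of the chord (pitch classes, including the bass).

A third above E in this key is G.
A fifth above E in this key is B.
A sixth above E in this key is C#.
Together with the bass E, this spells C# half-diminished seventh in first inversion.

E, G, B, C#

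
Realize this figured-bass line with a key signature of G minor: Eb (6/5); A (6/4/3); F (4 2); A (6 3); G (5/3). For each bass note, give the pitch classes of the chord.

Eb (6/5/3): Eb, G, Bb, C.
A (6/4/3): A, C, D, F.
F (6/4/2): F, G, Bb, D.
A (6/3): A, C, F.
G (5/3): G, Bb, D.

Eb, G, Bb, C | A, C, D, F | F, G, Bb, D | A, C, F | G, Bb, D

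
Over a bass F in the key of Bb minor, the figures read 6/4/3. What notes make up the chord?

F, Ab, Bb, Db

A third above F in this key is Ab.
A fourth above F in this key is Bb.
A sixth above F in this key is Db.
Together with the bass F, this spells Bb minor seventh in second inversion.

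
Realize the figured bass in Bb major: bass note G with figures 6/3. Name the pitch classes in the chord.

A third above G in this key is Bb.
A sixth above G in this key is Eb.
Together with the bass G, this spells Eb major in first inversion.

G, Bb, Eb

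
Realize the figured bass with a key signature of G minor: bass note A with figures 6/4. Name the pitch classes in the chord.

A, D, F

A fourth above A in this key is D.
A sixth above A in this key is F.
Together with the bass A, this spells D minor in second inversion.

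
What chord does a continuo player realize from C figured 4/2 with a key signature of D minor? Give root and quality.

The figures 4/2 indicate a seventh chord in third inversion.
In third inversion the root lies a second above the bass: a second above C in D minor is D.
The chord tones are C, D, F, A, giving D minor seventh.

D minor seventh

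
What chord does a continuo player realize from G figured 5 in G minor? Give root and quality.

G minor

The figures 5 indicate a triad in root position.
In root position the bass is the root, so the root is G.
The chord tones are G, Bb, D, giving G minor.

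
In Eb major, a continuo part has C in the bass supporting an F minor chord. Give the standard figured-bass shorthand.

6/4

C is the fifth of F minor, so the chord is in second inversion.
A triad in second inversion is figured 6/4, conventionally abbreviated 6/4.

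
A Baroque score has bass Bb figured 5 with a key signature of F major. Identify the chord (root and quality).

The figures 5 indicate a triad in root position.
In root position the bass is the root, so the root is Bb.
The chord tones are Bb, D, F, giving Bb major.

Bb major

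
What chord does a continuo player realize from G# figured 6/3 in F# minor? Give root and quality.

E major

The figures 6/3 indicate a triad in first inversion.
In first inversion the root lies a sixth above the bass: a sixth above G# in F# minor is E.
The chord tones are G#, B, E, giving E major.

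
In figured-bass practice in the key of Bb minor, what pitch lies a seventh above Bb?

Counting 6 letter steps above Bb lands on A; in Bb minor, that letter is Ab.

Ab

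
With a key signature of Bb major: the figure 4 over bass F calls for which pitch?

Counting 3 letter steps above F lands on B; in Bb major, that letter is Bb.

Bb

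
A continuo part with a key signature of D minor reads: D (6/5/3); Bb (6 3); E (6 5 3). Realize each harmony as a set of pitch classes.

D, F, A, Bb | Bb, D, G | E, G, Bb, C

D (6/5/3): D, F, A, Bb.
Bb (6/3): Bb, D, G.
E (6/5/3): E, G, Bb, C.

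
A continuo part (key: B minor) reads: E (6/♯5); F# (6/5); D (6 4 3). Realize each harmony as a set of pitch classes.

E, G, B#, C# | F#, A, C#, D | D, F#, G, B

E (6/#5/3): E, G, B#, C#.
F# (6/5/3): F#, A, C#, D.
D (6/4/3): D, F#, G, B.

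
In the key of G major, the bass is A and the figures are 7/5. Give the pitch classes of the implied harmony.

The written figures 7/5 are shorthand for 7/5/3: the 3 is implied.
A third above A in this key is C.
A fifth above A in this key is E.
A seventh above A in this key is G.
Together with the bass A, this spells A minor seventh in root position.

A, C, E, G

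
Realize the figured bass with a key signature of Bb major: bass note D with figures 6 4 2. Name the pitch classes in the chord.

A second above D in this key is Eb.
A fourth above D in this key is G.
A sixth above D in this key is Bb.
Together with the bass D, this spells Eb major seventh in third inversion.

D, Eb, G, Bb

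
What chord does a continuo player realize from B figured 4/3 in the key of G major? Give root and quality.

E minor seventh

The figures 4/3 indicate a seventh chord in second inversion.
In second inversion the root lies a fourth above the bass: a fourth above B in G major is E.
The chord tones are B, D, E, G, giving E minor seventh.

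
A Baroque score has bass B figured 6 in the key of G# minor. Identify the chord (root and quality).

G# minor

The figures 6 indicate a triad in first inversion.
In first inversion the root lies a sixth above the bass: a sixth above B in G# minor is G#.
The chord tones are B, D#, G#, giving G# minor.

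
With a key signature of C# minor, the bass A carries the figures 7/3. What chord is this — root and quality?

A major seventh

The figures 7/3 indicate a seventh chord in root position.
In root position the bass is the root, so the root is A.
The chord tones are A, C#, E, G#, giving A major seventh.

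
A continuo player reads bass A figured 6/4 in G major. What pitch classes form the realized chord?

A fourth above A in this key is D.
A sixth above A in this key is F#.
Together with the bass A, this spells D major in second inversion.

A, D, F#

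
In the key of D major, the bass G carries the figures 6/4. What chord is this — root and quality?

The figures 6/4 indicate a triad in second inversion.
In second inversion the root lies a fourth above the bass: a fourth above G in D major is C#.
The chord tones are G, C#, E, giving C# diminished.

C# diminished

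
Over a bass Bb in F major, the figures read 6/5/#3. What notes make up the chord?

Bb, D#, F, G

A third above Bb in this key is D, raised to D# by the sharp.
A fifth above Bb in this key is F.
A sixth above Bb in this key is G.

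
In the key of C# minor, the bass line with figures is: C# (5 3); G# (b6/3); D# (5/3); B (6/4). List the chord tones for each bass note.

C#, E, G# | G#, B, Eb | D#, F#, A | B, E, G#

C# (5/3): C#, E, G#.
G# (b6/3): G#, B, Eb.
D# (5/3): D#, F#, A.
B (6/4): B, E, G#.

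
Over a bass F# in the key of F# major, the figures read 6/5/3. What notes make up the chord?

F#, A#, C#, D#

A third above F# in this key is A#.
A fifth above F# in this key is C#.
A sixth above F# in this key is D#.
Together with the bass F#, this spells D# minor seventh in first inversion.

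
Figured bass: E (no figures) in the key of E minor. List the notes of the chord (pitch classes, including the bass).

E, G, B

An unfigured bass implies 5/3.
A third above E in this key is G.
A fifth above E in this key is B.
Together with the bass E, this spells E minor in root position.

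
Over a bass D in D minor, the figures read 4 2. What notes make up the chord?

The written figures 4 2 are shorthand for 6/4/2: the 6 is implied.
A second above D in this key is E.
A fourth above D in this key is G.
A sixth above D in this key is Bb.
Together with the bass D, this spells E half-diminished seventh in third inversion.

D, E, G, Bb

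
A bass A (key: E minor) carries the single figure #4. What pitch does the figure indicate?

D#

Counting 3 letter steps above A lands on D; in E minor, that letter is D.
The #4 figure raises it a semitone, giving D#.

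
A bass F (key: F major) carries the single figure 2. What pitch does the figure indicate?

G

Counting 1 letter step above F lands on G; in F major, that letter is G.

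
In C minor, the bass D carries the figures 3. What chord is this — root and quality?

The figures 3 indicate a triad in root position.
In root position the bass is the root, so the root is D.
The chord tones are D, F, Ab, giving D diminished.

D diminished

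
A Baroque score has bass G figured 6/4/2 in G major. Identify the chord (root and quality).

A minor seventh

The figures 6/4/2 indicate a seventh chord in third inversion.
In third inversion the root lies a second above the bass: a second above G in G major is A.
The chord tones are G, A, C, E, giving A minor seventh.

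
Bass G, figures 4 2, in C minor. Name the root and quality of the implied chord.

The figures 4 2 indicate a seventh chord in third inversion.
In third inversion the root lies a second above the bass: a second above G in C minor is Ab.
The chord tones are G, Ab, C, Eb, giving Ab major seventh.

Ab major seventh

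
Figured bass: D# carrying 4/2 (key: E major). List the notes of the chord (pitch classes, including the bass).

The written figures 4/2 are shorthand for 6/4/2: the 6 is implied.
A second above D# in this key is E.
A fourth above D# in this key is G#.
A sixth above D# in this key is B.
Together with the bass D#, this spells E major seventh in third inversion.

D#, E, G#, B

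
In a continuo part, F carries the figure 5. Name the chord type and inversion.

5 is shorthand for 5/3.
Intervals of 5/3 above the bass form a triad; the bass is the root, so this is root position.

triad, root position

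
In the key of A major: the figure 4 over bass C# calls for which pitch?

F#

Counting 3 letter steps above C# lands on F; in A major, that letter is F#.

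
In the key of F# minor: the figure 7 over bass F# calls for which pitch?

Counting 6 letter steps above F# lands on E; in F# minor, that letter is E.

E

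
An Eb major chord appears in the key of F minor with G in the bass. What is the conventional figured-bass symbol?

6

G is the third of Eb major, so the chord is in first inversion.
A triad in first inversion is figured 6/3, conventionally abbreviated 6.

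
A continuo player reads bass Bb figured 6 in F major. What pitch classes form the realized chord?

The written figures 6 are shorthand for 6/3: the 3 is implied.
A third above Bb in this key is D.
A sixth above Bb in this key is G.
Together with the bass Bb, this spells G minor in first inversion.

Bb, D, G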